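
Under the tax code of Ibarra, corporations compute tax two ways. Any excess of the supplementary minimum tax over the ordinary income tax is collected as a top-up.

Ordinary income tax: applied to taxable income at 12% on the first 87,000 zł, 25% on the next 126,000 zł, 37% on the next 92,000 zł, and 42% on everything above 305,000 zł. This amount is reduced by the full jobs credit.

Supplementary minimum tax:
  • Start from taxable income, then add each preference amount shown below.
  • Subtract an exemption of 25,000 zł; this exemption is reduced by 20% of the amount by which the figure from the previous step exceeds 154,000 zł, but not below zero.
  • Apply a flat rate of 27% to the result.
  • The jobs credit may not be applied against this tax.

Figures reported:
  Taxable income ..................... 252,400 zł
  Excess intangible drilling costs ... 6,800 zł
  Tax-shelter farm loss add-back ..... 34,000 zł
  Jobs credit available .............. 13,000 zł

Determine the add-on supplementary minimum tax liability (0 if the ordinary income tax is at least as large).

35,646 zł

Ordinary income tax:
  87,000 zł × 12% = 10,440 zł
  126,000 zł × 25% = 31,500 zł
  39,400 zł × 37% = 14,578 zł
  → 56,518 zł
  Less jobs credit 13,000 zł → 43,518 zł

Supplementary minimum tax:
  Adjusted income: 252,400 zł + 6,800 zł + 34,000 zł = 293,200 zł
  Exemption: 20% × (293,200 zł − 154,000 zł) = 27,840 zł ≥ 25,000 zł, so the exemption is fully phased out
  Base: 293,200 zł − 0 zł = 293,200 zł
  293,200 zł × 27% = 79,164 zł

Excess of supplementary minimum tax over ordinary income tax: 79,164 zł − 43,518 zł = 35,646 zł.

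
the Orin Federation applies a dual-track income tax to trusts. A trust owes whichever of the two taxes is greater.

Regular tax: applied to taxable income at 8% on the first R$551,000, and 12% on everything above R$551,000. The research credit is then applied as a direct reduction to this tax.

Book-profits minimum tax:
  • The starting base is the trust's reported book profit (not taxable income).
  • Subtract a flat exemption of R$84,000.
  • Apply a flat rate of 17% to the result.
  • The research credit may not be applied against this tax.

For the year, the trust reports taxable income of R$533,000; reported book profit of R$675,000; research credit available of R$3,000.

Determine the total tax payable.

Book-profits minimum tax:
  Base (reported book profit): R$675,000
  Less exemption R$84,000 → base R$591,000
  R$591,000 × 17% = R$100,470

Regular tax:
  R$533,000 × 8% = R$42,640
  Less research credit R$3,000 → R$39,640

R$100,470 > R$39,640, so the book-profits minimum tax is the binding amount.

R$100,470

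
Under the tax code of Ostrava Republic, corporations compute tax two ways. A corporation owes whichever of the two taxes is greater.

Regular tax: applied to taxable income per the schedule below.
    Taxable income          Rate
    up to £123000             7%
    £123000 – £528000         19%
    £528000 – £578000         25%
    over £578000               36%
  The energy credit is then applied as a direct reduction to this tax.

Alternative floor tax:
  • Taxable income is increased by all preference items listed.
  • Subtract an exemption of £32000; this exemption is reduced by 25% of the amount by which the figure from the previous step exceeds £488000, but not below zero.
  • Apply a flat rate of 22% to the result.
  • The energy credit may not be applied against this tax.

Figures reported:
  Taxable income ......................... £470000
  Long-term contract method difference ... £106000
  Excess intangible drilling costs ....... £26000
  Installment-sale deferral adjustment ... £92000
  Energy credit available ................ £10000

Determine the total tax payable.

£152680

Alternative floor tax:
  Adjusted income: £470000 + £106000 + £26000 + £92000 = £694000
  Exemption: 25% × (£694000 − £488000) = £51500 ≥ £32000, so the exemption is fully phased out
  Base: £694000 − £0 = £694000
  £694000 × 22% = £152680

Regular tax:
  £123000 × 7% = £8610
  £347000 × 19% = £65930
  → £74540
  Less energy credit £10000 → £64540

£152680 > £64540, so the alternative floor tax is the binding amount.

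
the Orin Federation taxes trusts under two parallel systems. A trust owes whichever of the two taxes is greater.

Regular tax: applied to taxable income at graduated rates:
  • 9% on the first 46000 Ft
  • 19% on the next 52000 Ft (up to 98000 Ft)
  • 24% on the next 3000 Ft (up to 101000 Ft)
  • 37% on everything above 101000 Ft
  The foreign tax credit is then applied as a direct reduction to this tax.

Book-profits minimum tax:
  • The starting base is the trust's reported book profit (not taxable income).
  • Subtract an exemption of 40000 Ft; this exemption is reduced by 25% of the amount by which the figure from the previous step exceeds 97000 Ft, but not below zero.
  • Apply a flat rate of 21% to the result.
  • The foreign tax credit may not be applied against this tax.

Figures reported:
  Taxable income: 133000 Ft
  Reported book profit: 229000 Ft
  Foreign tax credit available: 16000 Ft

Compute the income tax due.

46620 Ft

Regular tax:
  46000 Ft × 9% = 4140 Ft
  52000 Ft × 19% = 9880 Ft
  3000 Ft × 24% = 720 Ft
  32000 Ft × 37% = 11840 Ft
  → 26580 Ft
  Less foreign tax credit 16000 Ft → 10580 Ft

Book-profits minimum tax:
  Base (reported book profit): 229000 Ft
  Exemption: 40000 Ft − 25% × (229000 Ft − 97000 Ft) = 40000 Ft − 33000 Ft = 7000 Ft
  Base: 229000 Ft − 7000 Ft = 222000 Ft
  222000 Ft × 21% = 46620 Ft

46620 Ft > 10580 Ft, so the book-profits minimum tax is the binding amount.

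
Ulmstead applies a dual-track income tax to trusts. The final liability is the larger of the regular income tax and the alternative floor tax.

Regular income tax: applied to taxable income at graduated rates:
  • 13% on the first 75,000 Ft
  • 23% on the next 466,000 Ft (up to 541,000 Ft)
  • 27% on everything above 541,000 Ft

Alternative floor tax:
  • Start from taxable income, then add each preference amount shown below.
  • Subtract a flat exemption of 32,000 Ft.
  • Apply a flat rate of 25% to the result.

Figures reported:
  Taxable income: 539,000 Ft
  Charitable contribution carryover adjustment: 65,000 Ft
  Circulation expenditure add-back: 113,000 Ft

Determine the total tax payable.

Alternative floor tax:
  Adjusted income: 539,000 Ft + 65,000 Ft + 113,000 Ft = 717,000 Ft
  Less exemption 32,000 Ft → base 685,000 Ft
  685,000 Ft × 25% = 171,250 Ft

Regular income tax:
  75,000 Ft × 13% = 9,750 Ft
  464,000 Ft × 23% = 106,720 Ft
  → 116,470 Ft

171,250 Ft > 116,470 Ft, so the alternative floor tax is the binding amount.

171,250 Ft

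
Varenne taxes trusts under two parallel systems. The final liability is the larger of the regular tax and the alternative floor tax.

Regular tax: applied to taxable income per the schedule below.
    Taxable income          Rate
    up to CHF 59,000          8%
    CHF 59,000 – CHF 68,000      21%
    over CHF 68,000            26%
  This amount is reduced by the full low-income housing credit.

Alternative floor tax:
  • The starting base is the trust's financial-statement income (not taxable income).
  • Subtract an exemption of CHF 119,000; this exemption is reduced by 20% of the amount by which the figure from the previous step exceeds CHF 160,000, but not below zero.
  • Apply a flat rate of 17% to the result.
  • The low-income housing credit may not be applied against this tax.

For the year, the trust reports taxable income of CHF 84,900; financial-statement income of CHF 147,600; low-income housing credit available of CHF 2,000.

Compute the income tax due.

CHF 9,004

Regular tax:
  CHF 59,000 × 8% = CHF 4,720
  CHF 9,000 × 21% = CHF 1,890
  CHF 16,900 × 26% = CHF 4,394
  → CHF 11,004
  Less low-income housing credit CHF 2,000 → CHF 9,004

Alternative floor tax:
  Base (financial-statement income): CHF 147,600
  Exemption: CHF 147,600 ≤ CHF 160,000, so full CHF 119,000 applies
  Base: CHF 147,600 − CHF 119,000 = CHF 28,600
  CHF 28,600 × 17% = CHF 4,862

CHF 9,004 > CHF 4,862, so the regular tax governs.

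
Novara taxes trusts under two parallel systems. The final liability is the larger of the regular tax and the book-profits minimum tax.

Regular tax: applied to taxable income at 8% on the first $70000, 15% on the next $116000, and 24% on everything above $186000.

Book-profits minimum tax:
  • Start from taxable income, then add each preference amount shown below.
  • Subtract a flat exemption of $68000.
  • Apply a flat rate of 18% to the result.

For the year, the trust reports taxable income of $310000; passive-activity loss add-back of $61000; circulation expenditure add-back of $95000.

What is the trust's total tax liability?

$71640

Regular tax:
  $70000 × 8% = $5600
  $116000 × 15% = $17400
  $124000 × 24% = $29760
  → $52760

Book-profits minimum tax:
  Adjusted income: $310000 + $61000 + $95000 = $466000
  Less exemption $68000 → base $398000
  $398000 × 18% = $71640

$71640 > $52760, so the book-profits minimum tax is the binding amount.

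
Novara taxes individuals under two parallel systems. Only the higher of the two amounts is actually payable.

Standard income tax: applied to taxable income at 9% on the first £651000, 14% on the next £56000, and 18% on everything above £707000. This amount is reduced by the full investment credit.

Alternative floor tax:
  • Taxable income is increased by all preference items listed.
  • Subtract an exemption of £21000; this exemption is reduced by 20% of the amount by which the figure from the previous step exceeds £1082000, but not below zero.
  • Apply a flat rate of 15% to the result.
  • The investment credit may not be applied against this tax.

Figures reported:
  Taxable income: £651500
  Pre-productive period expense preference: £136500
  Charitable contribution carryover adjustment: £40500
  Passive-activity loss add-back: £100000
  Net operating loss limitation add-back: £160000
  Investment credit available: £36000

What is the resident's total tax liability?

Alternative floor tax:
  Adjusted income: £651500 + £136500 + £40500 + £100000 + £160000 = £1088500
  Exemption: £21000 − 20% × (£1088500 − £1082000) = £21000 − £1300 = £19700
  Base: £1088500 − £19700 = £1068800
  £1068800 × 15% = £160320

Standard income tax:
  £651000 × 9% = £58590
  £500 × 14% = £70
  → £58660
  Less investment credit £36000 → £22660

£160320 > £22660, so the alternative floor tax is the binding amount.

£160320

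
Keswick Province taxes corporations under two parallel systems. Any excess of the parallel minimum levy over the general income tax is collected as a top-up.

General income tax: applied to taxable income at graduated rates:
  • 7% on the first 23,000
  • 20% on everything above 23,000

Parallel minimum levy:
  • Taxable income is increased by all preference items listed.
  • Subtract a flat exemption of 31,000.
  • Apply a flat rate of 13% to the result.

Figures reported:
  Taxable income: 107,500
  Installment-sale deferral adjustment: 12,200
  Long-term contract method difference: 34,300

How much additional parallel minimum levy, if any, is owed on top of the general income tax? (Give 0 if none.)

General income tax:
  23,000 × 7% = 1,610
  84,500 × 20% = 16,900
  → 18,510

Parallel minimum levy:
  Adjusted income: 107,500 + 12,200 + 34,300 = 154,000
  Less exemption 31,000 → base 123,000
  123,000 × 13% = 15,990

15,990 ≤ 18,510, so no add-on is due.

0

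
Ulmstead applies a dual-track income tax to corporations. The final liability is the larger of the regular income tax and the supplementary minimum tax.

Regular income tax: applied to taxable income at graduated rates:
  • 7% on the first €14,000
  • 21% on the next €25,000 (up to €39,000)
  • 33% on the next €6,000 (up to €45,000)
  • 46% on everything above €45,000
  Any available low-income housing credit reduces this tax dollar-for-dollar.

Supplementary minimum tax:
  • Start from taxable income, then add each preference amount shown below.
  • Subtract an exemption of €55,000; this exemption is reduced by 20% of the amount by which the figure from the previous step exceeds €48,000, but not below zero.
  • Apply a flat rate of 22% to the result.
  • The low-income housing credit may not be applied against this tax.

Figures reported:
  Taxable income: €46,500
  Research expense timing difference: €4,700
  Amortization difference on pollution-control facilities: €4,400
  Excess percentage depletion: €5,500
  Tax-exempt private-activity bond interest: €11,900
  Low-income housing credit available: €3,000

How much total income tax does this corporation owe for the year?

€5,900

Supplementary minimum tax:
  Adjusted income: €46,500 + €4,700 + €4,400 + €5,500 + €11,900 = €73,000
  Exemption: €55,000 − 20% × (€73,000 − €48,000) = €55,000 − €5,000 = €50,000
  Base: €73,000 − €50,000 = €23,000
  €23,000 × 22% = €5,060

Regular income tax:
  €14,000 × 7% = €980
  €25,000 × 21% = €5,250
  €6,000 × 33% = €1,980
  €1,500 × 46% = €690
  → €8,900
  Less low-income housing credit €3,000 → €5,900

€5,900 > €5,060, so the regular income tax governs.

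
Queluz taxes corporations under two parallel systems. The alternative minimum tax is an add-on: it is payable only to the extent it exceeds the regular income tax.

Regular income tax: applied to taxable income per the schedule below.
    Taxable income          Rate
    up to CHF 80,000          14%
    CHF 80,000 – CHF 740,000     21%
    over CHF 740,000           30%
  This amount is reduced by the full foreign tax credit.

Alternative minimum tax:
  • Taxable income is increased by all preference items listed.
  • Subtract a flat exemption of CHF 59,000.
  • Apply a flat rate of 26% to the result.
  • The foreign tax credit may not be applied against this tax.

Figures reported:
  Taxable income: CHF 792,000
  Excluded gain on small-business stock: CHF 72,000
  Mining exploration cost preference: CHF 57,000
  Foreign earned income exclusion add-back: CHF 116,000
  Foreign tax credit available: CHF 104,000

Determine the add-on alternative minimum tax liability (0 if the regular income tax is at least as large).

Regular income tax:
  CHF 80,000 × 14% = CHF 11,200
  CHF 660,000 × 21% = CHF 138,600
  CHF 52,000 × 30% = CHF 15,600
  → CHF 165,400
  Less foreign tax credit CHF 104,000 → CHF 61,400

Alternative minimum tax:
  Adjusted income: CHF 792,000 + CHF 72,000 + CHF 57,000 + CHF 116,000 = CHF 1,037,000
  Less exemption CHF 59,000 → base CHF 978,000
  CHF 978,000 × 26% = CHF 254,280

Excess of alternative minimum tax over regular income tax: CHF 254,280 − CHF 61,400 = CHF 192,880.

CHF 192,880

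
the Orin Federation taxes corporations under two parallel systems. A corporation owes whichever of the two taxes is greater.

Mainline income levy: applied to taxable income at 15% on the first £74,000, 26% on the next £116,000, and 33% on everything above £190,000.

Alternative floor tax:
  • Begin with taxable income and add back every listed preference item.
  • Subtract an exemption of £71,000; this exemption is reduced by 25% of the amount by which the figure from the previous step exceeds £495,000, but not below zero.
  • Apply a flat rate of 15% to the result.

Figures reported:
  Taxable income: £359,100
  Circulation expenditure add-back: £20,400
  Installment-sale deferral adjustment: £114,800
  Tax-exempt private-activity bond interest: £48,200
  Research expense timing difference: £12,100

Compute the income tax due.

£97,063

Mainline income levy:
  £74,000 × 15% = £11,100
  £116,000 × 26% = £30,160
  £169,100 × 33% = £55,803
  → £97,063

Alternative floor tax:
  Adjusted income: £359,100 + £20,400 + £114,800 + £48,200 + £12,100 = £554,600
  Exemption: £71,000 − 25% × (£554,600 − £495,000) = £71,000 − £14,900 = £56,100
  Base: £554,600 − £56,100 = £498,500
  £498,500 × 15% = £74,775

£97,063 > £74,775, so the mainline income levy governs.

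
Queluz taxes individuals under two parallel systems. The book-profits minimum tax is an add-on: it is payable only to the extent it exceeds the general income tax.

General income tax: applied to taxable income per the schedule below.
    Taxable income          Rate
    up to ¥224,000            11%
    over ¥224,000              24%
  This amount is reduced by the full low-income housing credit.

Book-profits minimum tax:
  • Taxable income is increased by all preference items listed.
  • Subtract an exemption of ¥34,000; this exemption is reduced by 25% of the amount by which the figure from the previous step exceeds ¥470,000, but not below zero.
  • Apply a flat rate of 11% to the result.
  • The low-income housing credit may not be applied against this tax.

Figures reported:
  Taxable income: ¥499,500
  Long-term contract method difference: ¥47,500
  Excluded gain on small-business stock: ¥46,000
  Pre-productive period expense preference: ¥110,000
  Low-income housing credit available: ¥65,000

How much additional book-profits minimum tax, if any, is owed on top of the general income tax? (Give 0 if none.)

General income tax:
  ¥224,000 × 11% = ¥24,640
  ¥275,500 × 24% = ¥66,120
  → ¥90,760
  Less low-income housing credit ¥65,000 → ¥25,760

Book-profits minimum tax:
  Adjusted income: ¥499,500 + ¥47,500 + ¥46,000 + ¥110,000 = ¥703,000
  Exemption: 25% × (¥703,000 − ¥470,000) = ¥58,250 ≥ ¥34,000, so the exemption is fully phased out
  Base: ¥703,000 − ¥0 = ¥703,000
  ¥703,000 × 11% = ¥77,330

Excess of book-profits minimum tax over general income tax: ¥77,330 − ¥25,760 = ¥51,570.

¥51,570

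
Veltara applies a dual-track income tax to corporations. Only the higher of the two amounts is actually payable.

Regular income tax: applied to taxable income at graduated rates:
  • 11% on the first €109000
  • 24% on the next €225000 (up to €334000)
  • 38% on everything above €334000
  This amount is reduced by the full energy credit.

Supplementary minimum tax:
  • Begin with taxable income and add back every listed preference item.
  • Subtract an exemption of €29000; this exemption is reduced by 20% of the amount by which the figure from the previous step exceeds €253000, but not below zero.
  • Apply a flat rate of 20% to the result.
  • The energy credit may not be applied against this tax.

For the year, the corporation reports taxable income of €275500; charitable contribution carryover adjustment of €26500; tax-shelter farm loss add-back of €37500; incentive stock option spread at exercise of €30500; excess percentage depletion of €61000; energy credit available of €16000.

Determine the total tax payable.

Regular income tax:
  €109000 × 11% = €11990
  €166500 × 24% = €39960
  → €51950
  Less energy credit €16000 → €35950

Supplementary minimum tax:
  Adjusted income: €275500 + €26500 + €37500 + €30500 + €61000 = €431000
  Exemption: 20% × (€431000 − €253000) = €35600 ≥ €29000, so the exemption is fully phased out
  Base: €431000 − €0 = €431000
  €431000 × 20% = €86200

€86200 > €35950, so the supplementary minimum tax is the binding amount.

€86200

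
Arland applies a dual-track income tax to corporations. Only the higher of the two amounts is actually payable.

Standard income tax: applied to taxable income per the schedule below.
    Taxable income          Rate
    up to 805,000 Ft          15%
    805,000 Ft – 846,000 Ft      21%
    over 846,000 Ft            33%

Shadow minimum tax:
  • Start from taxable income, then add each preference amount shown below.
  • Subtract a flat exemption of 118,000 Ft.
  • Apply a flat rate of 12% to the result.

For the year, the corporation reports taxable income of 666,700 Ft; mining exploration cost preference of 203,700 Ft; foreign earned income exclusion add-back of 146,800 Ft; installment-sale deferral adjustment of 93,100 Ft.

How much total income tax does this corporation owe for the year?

119,076 Ft

Shadow minimum tax:
  Adjusted income: 666,700 Ft + 203,700 Ft + 146,800 Ft + 93,100 Ft = 1,110,300 Ft
  Less exemption 118,000 Ft → base 992,300 Ft
  992,300 Ft × 12% = 119,076 Ft

Standard income tax:
  666,700 Ft × 15% = 100,005 Ft

119,076 Ft > 100,005 Ft, so the shadow minimum tax is the binding amount.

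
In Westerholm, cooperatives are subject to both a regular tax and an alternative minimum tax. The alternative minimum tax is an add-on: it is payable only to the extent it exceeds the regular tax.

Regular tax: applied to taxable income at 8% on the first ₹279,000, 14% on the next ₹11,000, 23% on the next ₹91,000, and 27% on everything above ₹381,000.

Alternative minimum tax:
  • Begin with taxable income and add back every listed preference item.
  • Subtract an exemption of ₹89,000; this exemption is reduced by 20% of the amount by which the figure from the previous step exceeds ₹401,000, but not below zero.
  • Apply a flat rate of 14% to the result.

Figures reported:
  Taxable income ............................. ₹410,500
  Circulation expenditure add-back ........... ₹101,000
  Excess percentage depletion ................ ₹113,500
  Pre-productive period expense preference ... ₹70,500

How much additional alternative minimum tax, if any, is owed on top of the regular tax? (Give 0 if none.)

Regular tax:
  ₹279,000 × 8% = ₹22,320
  ₹11,000 × 14% = ₹1,540
  ₹91,000 × 23% = ₹20,930
  ₹29,500 × 27% = ₹7,965
  → ₹52,755

Alternative minimum tax:
  Adjusted income: ₹410,500 + ₹101,000 + ₹113,500 + ₹70,500 = ₹695,500
  Exemption: ₹89,000 − 20% × (₹695,500 − ₹401,000) = ₹89,000 − ₹58,900 = ₹30,100
  Base: ₹695,500 − ₹30,100 = ₹665,400
  ₹665,400 × 14% = ₹93,156

Excess of alternative minimum tax over regular tax: ₹93,156 − ₹52,755 = ₹40,401.

₹40,401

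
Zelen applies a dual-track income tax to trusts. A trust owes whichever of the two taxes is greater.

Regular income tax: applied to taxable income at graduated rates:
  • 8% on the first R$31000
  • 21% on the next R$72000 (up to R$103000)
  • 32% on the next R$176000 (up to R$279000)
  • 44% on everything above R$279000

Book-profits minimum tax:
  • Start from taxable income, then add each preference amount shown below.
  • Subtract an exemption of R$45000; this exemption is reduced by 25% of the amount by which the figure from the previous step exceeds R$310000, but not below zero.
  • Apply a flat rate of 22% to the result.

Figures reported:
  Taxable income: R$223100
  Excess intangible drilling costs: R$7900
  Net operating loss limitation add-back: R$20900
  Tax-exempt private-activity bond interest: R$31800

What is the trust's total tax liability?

Book-profits minimum tax:
  Adjusted income: R$223100 + R$7900 + R$20900 + R$31800 = R$283700
  Exemption: R$283700 ≤ R$310000, so full R$45000 applies
  Base: R$283700 − R$45000 = R$238700
  R$238700 × 22% = R$52514

Regular income tax:
  R$31000 × 8% = R$2480
  R$72000 × 21% = R$15120
  R$120100 × 32% = R$38432
  → R$56032

R$56032 > R$52514, so the regular income tax governs.

R$56032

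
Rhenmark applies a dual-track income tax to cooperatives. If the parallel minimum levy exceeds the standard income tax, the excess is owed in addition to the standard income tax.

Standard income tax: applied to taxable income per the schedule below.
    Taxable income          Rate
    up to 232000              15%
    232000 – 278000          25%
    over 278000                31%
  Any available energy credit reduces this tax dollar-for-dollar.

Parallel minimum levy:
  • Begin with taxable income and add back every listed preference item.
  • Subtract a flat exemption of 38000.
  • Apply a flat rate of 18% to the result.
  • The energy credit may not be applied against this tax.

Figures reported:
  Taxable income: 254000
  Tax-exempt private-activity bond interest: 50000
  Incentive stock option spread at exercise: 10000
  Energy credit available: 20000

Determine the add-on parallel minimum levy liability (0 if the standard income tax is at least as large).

29380

Parallel minimum levy:
  Adjusted income: 254000 + 50000 + 10000 = 314000
  Less exemption 38000 → base 276000
  276000 × 18% = 49680

Standard income tax:
  232000 × 15% = 34800
  22000 × 25% = 5500
  → 40300
  Less energy credit 20000 → 20300

Excess of parallel minimum levy over standard income tax: 49680 − 20300 = 29380.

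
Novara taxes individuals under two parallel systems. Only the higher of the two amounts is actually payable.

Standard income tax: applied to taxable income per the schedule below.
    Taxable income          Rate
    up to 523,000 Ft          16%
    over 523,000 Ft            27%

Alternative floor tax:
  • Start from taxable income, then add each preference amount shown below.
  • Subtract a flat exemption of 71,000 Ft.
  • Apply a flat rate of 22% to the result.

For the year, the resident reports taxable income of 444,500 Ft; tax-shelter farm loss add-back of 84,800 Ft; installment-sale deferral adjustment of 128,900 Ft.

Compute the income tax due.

129,184 Ft

Alternative floor tax:
  Adjusted income: 444,500 Ft + 84,800 Ft + 128,900 Ft = 658,200 Ft
  Less exemption 71,000 Ft → base 587,200 Ft
  587,200 Ft × 22% = 129,184 Ft

Standard income tax:
  444,500 Ft × 16% = 71,120 Ft

129,184 Ft > 71,120 Ft, so the alternative floor tax is the binding amount.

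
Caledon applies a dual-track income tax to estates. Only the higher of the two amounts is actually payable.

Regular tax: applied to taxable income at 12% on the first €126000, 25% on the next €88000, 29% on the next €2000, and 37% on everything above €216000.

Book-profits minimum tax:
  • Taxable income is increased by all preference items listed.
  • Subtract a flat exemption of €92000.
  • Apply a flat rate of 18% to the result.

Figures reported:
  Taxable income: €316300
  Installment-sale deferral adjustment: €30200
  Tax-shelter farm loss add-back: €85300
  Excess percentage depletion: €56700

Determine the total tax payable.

€74811

Book-profits minimum tax:
  Adjusted income: €316300 + €30200 + €85300 + €56700 = €488500
  Less exemption €92000 → base €396500
  €396500 × 18% = €71370

Regular tax:
  €126000 × 12% = €15120
  €88000 × 25% = €22000
  €2000 × 29% = €580
  €100300 × 37% = €37111
  → €74811

€74811 > €71370, so the regular tax governs.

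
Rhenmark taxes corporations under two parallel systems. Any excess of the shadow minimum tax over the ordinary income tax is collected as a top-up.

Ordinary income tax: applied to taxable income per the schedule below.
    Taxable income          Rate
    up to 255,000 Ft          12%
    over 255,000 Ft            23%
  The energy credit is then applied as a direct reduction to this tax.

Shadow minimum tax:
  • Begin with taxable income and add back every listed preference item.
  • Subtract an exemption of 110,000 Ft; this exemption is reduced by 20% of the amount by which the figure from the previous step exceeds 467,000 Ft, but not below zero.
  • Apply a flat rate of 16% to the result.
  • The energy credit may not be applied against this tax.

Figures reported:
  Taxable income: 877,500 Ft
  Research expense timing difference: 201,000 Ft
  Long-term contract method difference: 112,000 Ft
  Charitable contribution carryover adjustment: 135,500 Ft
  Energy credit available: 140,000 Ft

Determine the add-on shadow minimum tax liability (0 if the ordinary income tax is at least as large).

Ordinary income tax:
  255,000 Ft × 12% = 30,600 Ft
  622,500 Ft × 23% = 143,175 Ft
  → 173,775 Ft
  Less energy credit 140,000 Ft → 33,775 Ft

Shadow minimum tax:
  Adjusted income: 877,500 Ft + 201,000 Ft + 112,000 Ft + 135,500 Ft = 1,326,000 Ft
  Exemption: 20% × (1,326,000 Ft − 467,000 Ft) = 171,800 Ft ≥ 110,000 Ft, so the exemption is fully phased out
  Base: 1,326,000 Ft − 0 Ft = 1,326,000 Ft
  1,326,000 Ft × 16% = 212,160 Ft

Excess of shadow minimum tax over ordinary income tax: 212,160 Ft − 33,775 Ft = 178,385 Ft.

178,385 Ft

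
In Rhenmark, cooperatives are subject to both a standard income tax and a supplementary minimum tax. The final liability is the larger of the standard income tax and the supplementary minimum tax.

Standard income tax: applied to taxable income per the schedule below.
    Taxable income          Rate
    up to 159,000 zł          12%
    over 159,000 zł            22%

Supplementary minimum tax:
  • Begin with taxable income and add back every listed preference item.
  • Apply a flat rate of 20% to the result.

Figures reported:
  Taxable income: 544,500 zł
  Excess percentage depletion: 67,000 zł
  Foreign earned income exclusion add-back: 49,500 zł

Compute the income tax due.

132,200 zł

Standard income tax:
  159,000 zł × 12% = 19,080 zł
  385,500 zł × 22% = 84,810 zł
  → 103,890 zł

Supplementary minimum tax:
  Adjusted income: 544,500 zł + 67,000 zł + 49,500 zł = 661,000 zł
  661,000 zł × 20% = 132,200 zł

132,200 zł > 103,890 zł, so the supplementary minimum tax is the binding amount.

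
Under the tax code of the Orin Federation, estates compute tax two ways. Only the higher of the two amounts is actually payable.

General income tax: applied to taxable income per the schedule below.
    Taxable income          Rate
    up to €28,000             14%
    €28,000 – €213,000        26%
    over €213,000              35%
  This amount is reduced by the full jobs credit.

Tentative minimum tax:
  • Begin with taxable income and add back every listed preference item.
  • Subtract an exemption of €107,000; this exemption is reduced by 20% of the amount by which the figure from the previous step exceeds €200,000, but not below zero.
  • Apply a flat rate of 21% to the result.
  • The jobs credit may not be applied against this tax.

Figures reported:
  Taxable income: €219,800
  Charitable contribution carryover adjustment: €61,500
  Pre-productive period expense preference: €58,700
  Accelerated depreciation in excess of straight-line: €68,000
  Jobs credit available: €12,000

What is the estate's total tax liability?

Tentative minimum tax:
  Adjusted income: €219,800 + €61,500 + €58,700 + €68,000 = €408,000
  Exemption: €107,000 − 20% × (€408,000 − €200,000) = €107,000 − €41,600 = €65,400
  Base: €408,000 − €65,400 = €342,600
  €342,600 × 21% = €71,946

General income tax:
  €28,000 × 14% = €3,920
  €185,000 × 26% = €48,100
  €6,800 × 35% = €2,380
  → €54,400
  Less jobs credit €12,000 → €42,400

€71,946 > €42,400, so the tentative minimum tax is the binding amount.

€71,946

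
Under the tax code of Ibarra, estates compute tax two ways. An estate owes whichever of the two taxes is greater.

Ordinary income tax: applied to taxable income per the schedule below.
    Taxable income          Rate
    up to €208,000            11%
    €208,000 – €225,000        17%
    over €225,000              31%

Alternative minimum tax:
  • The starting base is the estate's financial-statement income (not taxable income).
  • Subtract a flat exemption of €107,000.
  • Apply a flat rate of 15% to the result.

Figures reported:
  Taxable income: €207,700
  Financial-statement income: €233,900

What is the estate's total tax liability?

€22,847

Alternative minimum tax:
  Base (financial-statement income): €233,900
  Less exemption €107,000 → base €126,900
  €126,900 × 15% = €19,035

Ordinary income tax:
  €207,700 × 11% = €22,847

€22,847 > €19,035, so the ordinary income tax governs.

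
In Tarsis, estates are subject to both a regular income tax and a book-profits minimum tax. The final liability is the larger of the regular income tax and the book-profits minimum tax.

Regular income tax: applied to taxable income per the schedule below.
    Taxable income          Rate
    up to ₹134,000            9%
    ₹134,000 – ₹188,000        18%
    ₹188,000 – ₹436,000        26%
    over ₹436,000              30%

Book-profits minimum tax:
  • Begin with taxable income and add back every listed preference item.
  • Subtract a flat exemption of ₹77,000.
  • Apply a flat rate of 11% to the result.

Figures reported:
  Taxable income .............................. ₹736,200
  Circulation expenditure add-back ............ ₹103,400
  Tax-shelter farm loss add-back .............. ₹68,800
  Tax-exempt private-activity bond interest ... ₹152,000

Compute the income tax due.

Book-profits minimum tax:
  Adjusted income: ₹736,200 + ₹103,400 + ₹68,800 + ₹152,000 = ₹1,060,400
  Less exemption ₹77,000 → base ₹983,400
  ₹983,400 × 11% = ₹108,174

Regular income tax:
  ₹134,000 × 9% = ₹12,060
  ₹54,000 × 18% = ₹9,720
  ₹248,000 × 26% = ₹64,480
  ₹300,200 × 30% = ₹90,060
  → ₹176,320

₹176,320 > ₹108,174, so the regular income tax governs.

₹176,320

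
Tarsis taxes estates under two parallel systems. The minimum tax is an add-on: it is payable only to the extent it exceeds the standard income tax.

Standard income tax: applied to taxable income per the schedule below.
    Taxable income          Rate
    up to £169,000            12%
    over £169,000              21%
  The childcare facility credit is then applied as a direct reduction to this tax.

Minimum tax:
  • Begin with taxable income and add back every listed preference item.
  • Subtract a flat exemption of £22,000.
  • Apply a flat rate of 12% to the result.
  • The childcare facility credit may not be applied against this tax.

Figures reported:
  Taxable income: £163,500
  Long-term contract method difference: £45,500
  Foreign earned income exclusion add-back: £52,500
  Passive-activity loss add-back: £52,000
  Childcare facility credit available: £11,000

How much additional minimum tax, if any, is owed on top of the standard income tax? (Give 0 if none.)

£26,360

Minimum tax:
  Adjusted income: £163,500 + £45,500 + £52,500 + £52,000 = £313,500
  Less exemption £22,000 → base £291,500
  £291,500 × 12% = £34,980

Standard income tax:
  £163,500 × 12% = £19,620
  Less childcare facility credit £11,000 → £8,620

Excess of minimum tax over standard income tax: £34,980 − £8,620 = £26,360.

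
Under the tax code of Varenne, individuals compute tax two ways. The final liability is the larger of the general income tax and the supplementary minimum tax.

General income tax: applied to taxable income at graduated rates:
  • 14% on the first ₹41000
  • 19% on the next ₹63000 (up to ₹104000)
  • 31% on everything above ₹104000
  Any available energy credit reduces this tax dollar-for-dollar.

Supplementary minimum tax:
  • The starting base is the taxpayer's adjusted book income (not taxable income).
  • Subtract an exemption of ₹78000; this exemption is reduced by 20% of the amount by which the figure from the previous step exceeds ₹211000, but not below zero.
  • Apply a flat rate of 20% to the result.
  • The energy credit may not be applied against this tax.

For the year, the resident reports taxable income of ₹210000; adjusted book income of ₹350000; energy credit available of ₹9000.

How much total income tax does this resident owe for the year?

General income tax:
  ₹41000 × 14% = ₹5740
  ₹63000 × 19% = ₹11970
  ₹106000 × 31% = ₹32860
  → ₹50570
  Less energy credit ₹9000 → ₹41570

Supplementary minimum tax:
  Base (adjusted book income): ₹350000
  Exemption: ₹78000 − 20% × (₹350000 − ₹211000) = ₹78000 − ₹27800 = ₹50200
  Base: ₹350000 − ₹50200 = ₹299800
  ₹299800 × 20% = ₹59960

₹59960 > ₹41570, so the supplementary minimum tax is the binding amount.

₹59960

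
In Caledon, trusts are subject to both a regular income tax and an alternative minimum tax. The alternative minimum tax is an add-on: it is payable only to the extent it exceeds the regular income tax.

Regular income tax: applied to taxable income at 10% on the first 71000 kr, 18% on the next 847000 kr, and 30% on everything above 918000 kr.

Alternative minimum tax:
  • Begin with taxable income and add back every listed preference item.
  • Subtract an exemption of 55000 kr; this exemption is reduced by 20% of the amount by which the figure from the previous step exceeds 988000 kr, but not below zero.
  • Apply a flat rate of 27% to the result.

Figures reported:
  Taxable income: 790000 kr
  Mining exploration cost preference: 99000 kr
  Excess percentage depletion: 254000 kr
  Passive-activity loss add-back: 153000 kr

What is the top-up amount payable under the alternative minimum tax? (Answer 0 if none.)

213400 kr

Alternative minimum tax:
  Adjusted income: 790000 kr + 99000 kr + 254000 kr + 153000 kr = 1296000 kr
  Exemption: 20% × (1296000 kr − 988000 kr) = 61600 kr ≥ 55000 kr, so the exemption is fully phased out
  Base: 1296000 kr − 0 kr = 1296000 kr
  1296000 kr × 27% = 349920 kr

Regular income tax:
  71000 kr × 10% = 7100 kr
  719000 kr × 18% = 129420 kr
  → 136520 kr

Excess of alternative minimum tax over regular income tax: 349920 kr − 136520 kr = 213400 kr.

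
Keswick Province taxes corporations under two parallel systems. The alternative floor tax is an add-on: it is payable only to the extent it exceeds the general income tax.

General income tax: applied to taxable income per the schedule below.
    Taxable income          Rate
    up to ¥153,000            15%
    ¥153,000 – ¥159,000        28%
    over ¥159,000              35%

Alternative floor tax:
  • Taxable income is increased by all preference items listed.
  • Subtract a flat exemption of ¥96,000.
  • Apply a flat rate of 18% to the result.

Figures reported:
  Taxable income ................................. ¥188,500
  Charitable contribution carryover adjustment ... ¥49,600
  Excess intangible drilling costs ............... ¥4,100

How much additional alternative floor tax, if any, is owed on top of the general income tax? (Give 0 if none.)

¥0

General income tax:
  ¥153,000 × 15% = ¥22,950
  ¥6,000 × 28% = ¥1,680
  ¥29,500 × 35% = ¥10,325
  → ¥34,955

Alternative floor tax:
  Adjusted income: ¥188,500 + ¥49,600 + ¥4,100 = ¥242,200
  Less exemption ¥96,000 → base ¥146,200
  ¥146,200 × 18% = ¥26,316

¥26,316 ≤ ¥34,955, so no add-on is due.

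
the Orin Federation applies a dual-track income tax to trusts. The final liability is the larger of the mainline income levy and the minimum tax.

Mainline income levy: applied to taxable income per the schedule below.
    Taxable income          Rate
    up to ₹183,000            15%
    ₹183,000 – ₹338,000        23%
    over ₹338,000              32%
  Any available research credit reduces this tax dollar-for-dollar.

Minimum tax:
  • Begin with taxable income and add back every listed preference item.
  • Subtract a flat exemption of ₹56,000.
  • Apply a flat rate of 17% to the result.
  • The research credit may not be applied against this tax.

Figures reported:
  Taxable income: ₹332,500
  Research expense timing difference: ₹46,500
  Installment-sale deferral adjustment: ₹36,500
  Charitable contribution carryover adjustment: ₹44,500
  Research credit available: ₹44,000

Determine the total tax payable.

Mainline income levy:
  ₹183,000 × 15% = ₹27,450
  ₹149,500 × 23% = ₹34,385
  → ₹61,835
  Less research credit ₹44,000 → ₹17,835

Minimum tax:
  Adjusted income: ₹332,500 + ₹46,500 + ₹36,500 + ₹44,500 = ₹460,000
  Less exemption ₹56,000 → base ₹404,000
  ₹404,000 × 17% = ₹68,680

₹68,680 > ₹17,835, so the minimum tax is the binding amount.

₹68,680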